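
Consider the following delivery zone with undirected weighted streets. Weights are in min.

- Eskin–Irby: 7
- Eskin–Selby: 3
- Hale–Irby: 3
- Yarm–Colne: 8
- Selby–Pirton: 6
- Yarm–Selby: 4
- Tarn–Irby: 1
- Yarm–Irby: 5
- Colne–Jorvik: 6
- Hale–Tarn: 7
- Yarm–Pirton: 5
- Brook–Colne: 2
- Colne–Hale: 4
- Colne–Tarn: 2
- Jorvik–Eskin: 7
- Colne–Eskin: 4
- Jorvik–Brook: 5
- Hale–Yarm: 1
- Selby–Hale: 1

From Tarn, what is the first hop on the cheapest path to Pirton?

Irby

Candidate routes:
Tarn → Irby → Yarm → Pirton: 1+5+5 = 11
Tarn → Irby → Hale → Yarm → Pirton: 1+3+1+5 = 10
Tarn → Colne → Hale → Yarm → Pirton: 2+4+1+5 = 12
Tarn → Irby → Hale → Selby → Pirton: 1+3+1+6 = 11
Cheapest is Tarn → Irby → Hale → Yarm → Pirton at 10 min.
So from Tarn the first move is to Irby.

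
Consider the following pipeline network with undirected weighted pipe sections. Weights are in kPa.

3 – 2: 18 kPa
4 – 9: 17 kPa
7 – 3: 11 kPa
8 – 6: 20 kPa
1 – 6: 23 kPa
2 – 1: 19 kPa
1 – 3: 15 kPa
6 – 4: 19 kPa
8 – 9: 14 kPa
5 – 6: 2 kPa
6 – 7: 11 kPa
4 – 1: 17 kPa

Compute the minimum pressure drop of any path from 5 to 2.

Shortest distances from 5:
5: 0
6: 2  (via 5)
7: 13  (via 6)
4: 21  (via 6)
8: 22  (via 6)
3: 24  (via 7)
1: 25  (via 6)
9: 36  (via 8)
2: 42  (via 3)
Shortest route: 5–6–7–3–2 = 42 kPa.

42 kPa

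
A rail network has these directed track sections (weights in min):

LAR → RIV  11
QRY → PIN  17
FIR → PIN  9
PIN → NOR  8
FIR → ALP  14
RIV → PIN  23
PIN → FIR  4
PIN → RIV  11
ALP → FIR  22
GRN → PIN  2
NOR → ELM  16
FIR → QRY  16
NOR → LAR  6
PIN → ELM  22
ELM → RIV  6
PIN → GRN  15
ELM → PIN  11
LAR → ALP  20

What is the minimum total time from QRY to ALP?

35 min

Shortest distances from QRY:
QRY: 0
PIN: 17  (via QRY)
FIR: 21  (via PIN)
NOR: 25  (via PIN)
RIV: 28  (via PIN)
LAR: 31  (via NOR)
GRN: 32  (via PIN)
ALP: 35  (via FIR)
Shortest route: QRY → PIN → FIR → ALP = 35 min.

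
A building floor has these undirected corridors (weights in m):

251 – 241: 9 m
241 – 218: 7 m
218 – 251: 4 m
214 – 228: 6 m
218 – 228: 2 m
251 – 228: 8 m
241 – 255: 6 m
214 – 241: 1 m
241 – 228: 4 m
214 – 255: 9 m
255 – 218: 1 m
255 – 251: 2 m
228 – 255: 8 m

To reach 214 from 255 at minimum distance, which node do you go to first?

Compare a few routes:
255–218–241–214: 1+7+1 = 9
255–218–228–214: 1+2+6 = 9
255–218–228–241–214: 1+2+4+1 = 8
255–241–214: 6+1 = 7
Cheapest is 255–241–214 at 7 m.
So from 255 the first move is to 241.

241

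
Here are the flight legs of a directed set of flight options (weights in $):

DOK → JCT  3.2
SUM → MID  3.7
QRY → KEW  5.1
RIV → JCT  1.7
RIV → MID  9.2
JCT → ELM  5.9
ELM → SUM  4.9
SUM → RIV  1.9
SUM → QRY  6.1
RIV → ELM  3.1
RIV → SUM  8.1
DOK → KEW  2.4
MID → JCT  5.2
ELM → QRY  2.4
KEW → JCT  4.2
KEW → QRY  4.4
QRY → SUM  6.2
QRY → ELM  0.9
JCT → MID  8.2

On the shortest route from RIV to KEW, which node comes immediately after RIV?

Enumerating some paths:
RIV–ELM–QRY–KEW: 3.1+2.4+5.1 = 10.6
RIV–JCT–ELM–QRY–KEW: 1.7+5.9+2.4+5.1 = 15.1
The minimum is $10.6 via RIV–ELM–QRY–KEW.
So from RIV the first move is to ELM.

ELM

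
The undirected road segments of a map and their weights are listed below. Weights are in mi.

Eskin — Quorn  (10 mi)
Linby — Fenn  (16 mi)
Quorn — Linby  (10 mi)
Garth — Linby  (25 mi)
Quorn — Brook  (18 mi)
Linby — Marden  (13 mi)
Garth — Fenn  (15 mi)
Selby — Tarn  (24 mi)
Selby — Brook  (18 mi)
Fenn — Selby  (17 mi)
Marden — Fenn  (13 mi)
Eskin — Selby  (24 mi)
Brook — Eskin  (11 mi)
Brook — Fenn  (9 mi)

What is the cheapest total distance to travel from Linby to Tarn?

57 mi

Running Dijkstra from Linby:
Linby: 0
Quorn: 10  (via Linby)
Marden: 13  (via Linby)
Fenn: 16  (via Linby)
Eskin: 20  (via Quorn)
Garth: 25  (via Linby)
Brook: 25  (via Fenn)
Selby: 33  (via Fenn)
Tarn: 57  (via Selby)
Shortest route: Linby–Fenn–Selby–Tarn = 57 mi.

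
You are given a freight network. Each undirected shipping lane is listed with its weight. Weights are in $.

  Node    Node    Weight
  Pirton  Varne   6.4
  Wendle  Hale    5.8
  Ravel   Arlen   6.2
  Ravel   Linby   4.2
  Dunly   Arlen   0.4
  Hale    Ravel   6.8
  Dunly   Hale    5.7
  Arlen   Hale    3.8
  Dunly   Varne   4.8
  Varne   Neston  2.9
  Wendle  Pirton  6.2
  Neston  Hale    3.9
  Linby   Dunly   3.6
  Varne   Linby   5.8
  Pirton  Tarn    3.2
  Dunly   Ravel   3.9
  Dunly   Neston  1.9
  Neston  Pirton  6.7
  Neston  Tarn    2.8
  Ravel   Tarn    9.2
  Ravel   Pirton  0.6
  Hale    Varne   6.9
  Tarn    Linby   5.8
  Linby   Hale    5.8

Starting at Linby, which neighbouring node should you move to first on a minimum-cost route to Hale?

Compare a few routes:
Linby → Dunly → Hale: 3.6+5.7 = 9.3
Linby → Dunly → Arlen → Hale: 3.6+0.4+3.8 = 7.8
Linby → Hale: 5.8 = 5.8
Cheapest is Linby → Hale at $5.8.
So from Linby the first move is to Hale.

Hale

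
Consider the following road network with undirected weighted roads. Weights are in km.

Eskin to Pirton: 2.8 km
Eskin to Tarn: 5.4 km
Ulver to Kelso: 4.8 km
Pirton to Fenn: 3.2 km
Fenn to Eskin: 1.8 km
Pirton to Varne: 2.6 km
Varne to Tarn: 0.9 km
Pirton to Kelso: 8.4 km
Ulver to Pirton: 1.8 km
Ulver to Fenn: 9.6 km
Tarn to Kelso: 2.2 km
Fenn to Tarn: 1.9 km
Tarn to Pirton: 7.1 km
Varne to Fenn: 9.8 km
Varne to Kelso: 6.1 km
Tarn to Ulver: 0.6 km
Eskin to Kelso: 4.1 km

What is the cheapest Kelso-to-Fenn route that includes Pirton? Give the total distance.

7.8 km

Best Kelso to Pirton: Kelso–Tarn–Ulver–Pirton costing 4.6
Best Pirton to Fenn: Pirton–Fenn costing 3.2
Total via Pirton: 4.6 + 3.2 = 7.8 km.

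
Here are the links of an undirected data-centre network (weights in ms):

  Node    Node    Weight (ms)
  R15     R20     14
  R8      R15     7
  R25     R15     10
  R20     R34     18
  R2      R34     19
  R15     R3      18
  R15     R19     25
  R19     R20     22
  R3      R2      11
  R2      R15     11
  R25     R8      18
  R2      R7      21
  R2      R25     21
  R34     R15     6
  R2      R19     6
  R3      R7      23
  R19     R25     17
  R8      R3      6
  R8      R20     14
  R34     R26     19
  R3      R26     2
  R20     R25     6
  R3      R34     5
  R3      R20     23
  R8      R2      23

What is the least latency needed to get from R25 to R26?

23 ms

Candidate routes:
R25 - R8 - R3 - R26: 18+6+2 = 26
R25 - R15 - R34 - R3 - R26: 10+6+5+2 = 23
R25 - R15 - R8 - R3 - R26: 10+7+6+2 = 25
The minimum is 23 ms via R25 - R15 - R34 - R3 - R26.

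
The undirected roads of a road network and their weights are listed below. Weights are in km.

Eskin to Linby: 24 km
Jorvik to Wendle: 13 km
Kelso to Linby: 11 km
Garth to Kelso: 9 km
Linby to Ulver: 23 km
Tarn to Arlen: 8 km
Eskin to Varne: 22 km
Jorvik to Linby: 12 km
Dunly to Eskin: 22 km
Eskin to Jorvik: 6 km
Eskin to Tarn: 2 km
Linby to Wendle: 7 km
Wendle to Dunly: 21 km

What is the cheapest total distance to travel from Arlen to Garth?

48 km

Compare a few routes:
Arlen → Tarn → Eskin → Jorvik → Linby → Kelso → Garth: 8+2+6+12+11+9 = 48
Arlen → Tarn → Eskin → Linby → Kelso → Garth: 8+2+24+11+9 = 54
Arlen → Tarn → Eskin → Jorvik → Wendle → Linby → Kelso → Garth: 8+2+6+13+7+11+9 = 56
The minimum is 48 km via Arlen → Tarn → Eskin → Jorvik → Linby → Kelso → Garth.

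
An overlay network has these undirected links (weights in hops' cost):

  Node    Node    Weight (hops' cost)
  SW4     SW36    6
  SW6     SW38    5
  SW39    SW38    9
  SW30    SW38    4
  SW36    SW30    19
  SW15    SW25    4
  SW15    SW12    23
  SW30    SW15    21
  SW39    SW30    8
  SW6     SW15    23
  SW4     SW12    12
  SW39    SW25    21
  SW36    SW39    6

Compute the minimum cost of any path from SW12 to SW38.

Enumerating some paths:
SW12–SW4–SW36–SW39–SW30–SW38: 12+6+6+8+4 = 36
SW12–SW4–SW36–SW39–SW38: 12+6+6+9 = 33
The minimum is 33 hops' cost via SW12–SW4–SW36–SW39–SW38.

33 hops' cost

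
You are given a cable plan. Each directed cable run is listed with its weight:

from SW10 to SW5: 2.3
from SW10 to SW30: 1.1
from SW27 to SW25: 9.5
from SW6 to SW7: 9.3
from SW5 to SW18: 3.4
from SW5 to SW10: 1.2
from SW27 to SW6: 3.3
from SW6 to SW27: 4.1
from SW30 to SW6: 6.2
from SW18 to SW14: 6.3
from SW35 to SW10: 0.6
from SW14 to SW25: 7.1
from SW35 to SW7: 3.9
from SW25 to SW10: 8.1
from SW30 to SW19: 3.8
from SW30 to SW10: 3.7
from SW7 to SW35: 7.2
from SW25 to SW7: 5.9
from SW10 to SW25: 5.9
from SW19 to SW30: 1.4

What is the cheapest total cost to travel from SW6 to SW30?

18.2

Shortest distances from SW6:
SW6: 0
SW27: 4.1  (via SW6)
SW7: 9.3  (via SW6)
SW25: 13.6  (via SW27)
SW35: 16.5  (via SW7)
SW10: 17.1  (via SW35)
SW30: 18.2  (via SW10)
Shortest route: SW6 → SW7 → SW35 → SW10 → SW30 = 18.2.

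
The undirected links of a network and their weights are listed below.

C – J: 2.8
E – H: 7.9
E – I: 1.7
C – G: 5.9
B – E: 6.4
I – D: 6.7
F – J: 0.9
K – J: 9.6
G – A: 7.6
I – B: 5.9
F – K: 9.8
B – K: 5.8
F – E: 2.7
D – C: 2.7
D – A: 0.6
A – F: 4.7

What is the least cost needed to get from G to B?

Compare a few routes:
G → C → J → F → E → I → B: 5.9+2.8+0.9+2.7+1.7+5.9 = 19.9
G → A → D → I → B: 7.6+0.6+6.7+5.9 = 20.8
G → C → J → F → E → B: 5.9+2.8+0.9+2.7+6.4 = 18.7
G → C → D → I → B: 5.9+2.7+6.7+5.9 = 21.2
The minimum is 18.7 via G → C → J → F → E → B.

18.7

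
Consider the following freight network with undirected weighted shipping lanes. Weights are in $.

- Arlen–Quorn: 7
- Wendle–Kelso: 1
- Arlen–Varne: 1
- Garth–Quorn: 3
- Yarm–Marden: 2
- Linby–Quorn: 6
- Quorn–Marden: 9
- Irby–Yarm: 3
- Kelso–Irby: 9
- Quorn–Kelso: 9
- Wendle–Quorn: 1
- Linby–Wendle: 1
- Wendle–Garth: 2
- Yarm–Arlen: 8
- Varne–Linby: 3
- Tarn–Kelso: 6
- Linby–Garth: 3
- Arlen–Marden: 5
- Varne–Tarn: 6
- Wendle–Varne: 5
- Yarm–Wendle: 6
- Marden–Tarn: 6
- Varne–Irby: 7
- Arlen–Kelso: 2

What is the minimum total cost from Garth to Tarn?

Settle nodes by increasing distance from Garth:
Garth: 0
Wendle: 2  (via Garth)
Linby: 3  (via Garth)
Quorn: 3  (via Garth)
Kelso: 3  (via Wendle)
Arlen: 5  (via Kelso)
Varne: 6  (via Linby)
Yarm: 8  (via Wendle)
Tarn: 9  (via Kelso)
Shortest route: Garth–Wendle–Kelso–Tarn = $9.

$9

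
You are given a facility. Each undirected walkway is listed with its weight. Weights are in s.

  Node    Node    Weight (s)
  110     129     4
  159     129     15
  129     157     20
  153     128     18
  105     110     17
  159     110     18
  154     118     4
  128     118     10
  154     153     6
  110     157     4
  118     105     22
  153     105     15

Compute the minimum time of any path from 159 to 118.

Shortest distances from 159:
159: 0
129: 15  (via 159)
110: 18  (via 159)
157: 22  (via 110)
105: 35  (via 110)
153: 50  (via 105)
154: 56  (via 153)
118: 57  (via 105)
Shortest route: 159–110–105–118 = 57 s.

57 s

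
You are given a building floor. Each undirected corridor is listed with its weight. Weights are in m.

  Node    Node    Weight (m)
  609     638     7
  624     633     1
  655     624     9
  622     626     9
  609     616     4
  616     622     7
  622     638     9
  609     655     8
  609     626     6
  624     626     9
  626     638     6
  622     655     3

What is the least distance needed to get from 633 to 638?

16 m

Running Dijkstra from 633:
633: 0
624: 1  (via 633)
655: 10  (via 624)
626: 10  (via 624)
622: 13  (via 655)
609: 16  (via 626)
638: 16  (via 626)
Shortest route: 633–624–626–638 = 16 m.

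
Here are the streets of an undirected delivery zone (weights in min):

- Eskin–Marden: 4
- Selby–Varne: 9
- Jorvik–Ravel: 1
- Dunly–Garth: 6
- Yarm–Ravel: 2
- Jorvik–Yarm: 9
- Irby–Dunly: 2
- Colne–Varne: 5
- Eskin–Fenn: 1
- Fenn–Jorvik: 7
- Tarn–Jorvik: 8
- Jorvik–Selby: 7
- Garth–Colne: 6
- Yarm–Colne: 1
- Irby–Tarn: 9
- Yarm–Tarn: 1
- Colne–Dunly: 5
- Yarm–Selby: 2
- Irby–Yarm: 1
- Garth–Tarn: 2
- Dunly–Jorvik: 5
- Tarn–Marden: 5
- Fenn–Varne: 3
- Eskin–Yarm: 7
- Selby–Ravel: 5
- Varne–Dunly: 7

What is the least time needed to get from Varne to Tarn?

7 min

Enumerating some paths:
Varne - Fenn - Eskin - Yarm - Tarn: 3+1+7+1 = 12
Varne - Colne - Yarm - Tarn: 5+1+1 = 7
Varne - Selby - Yarm - Tarn: 9+2+1 = 12
Varne - Dunly - Irby - Yarm - Tarn: 7+2+1+1 = 11
Cheapest is Varne - Colne - Yarm - Tarn at 7 min.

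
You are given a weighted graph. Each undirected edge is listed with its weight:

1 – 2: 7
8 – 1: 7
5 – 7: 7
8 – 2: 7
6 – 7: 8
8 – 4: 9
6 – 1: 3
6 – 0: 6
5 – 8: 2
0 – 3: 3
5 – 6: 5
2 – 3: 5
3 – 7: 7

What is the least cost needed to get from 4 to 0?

Compare a few routes:
4 → 8 → 2 → 3 → 0: 9+7+5+3 = 24
4 → 8 → 5 → 6 → 0: 9+2+5+6 = 22
Cheapest is 4 → 8 → 5 → 6 → 0 at 22.

22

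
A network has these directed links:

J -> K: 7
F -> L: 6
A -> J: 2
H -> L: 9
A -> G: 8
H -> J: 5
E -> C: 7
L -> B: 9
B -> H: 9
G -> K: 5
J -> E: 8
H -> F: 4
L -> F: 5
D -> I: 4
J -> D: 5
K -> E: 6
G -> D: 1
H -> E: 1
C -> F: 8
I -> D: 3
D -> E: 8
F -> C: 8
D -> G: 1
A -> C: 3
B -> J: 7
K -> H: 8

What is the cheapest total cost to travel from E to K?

44

Running Dijkstra from E:
E: 0
C: 7  (via E)
F: 15  (via C)
L: 21  (via F)
B: 30  (via L)
J: 37  (via B)
H: 39  (via B)
D: 42  (via J)
G: 43  (via D)
K: 44  (via J)
Shortest route: E → C → F → L → B → J → K = 44.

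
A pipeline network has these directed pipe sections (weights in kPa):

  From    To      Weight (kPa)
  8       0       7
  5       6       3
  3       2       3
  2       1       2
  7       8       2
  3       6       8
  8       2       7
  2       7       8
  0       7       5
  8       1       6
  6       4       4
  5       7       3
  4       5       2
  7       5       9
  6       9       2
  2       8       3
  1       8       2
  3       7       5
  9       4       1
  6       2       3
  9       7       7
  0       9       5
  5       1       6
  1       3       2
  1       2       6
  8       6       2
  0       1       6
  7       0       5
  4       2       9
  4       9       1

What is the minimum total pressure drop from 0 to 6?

9 kPa

Candidate routes:
0 → 9 → 4 → 5 → 7 → 8 → 6: 5+1+2+3+2+2 = 15
0 → 7 → 8 → 6: 5+2+2 = 9
0 → 9 → 4 → 5 → 6: 5+1+2+3 = 11
0 → 1 → 8 → 6: 6+2+2 = 10
Cheapest is 0 → 7 → 8 → 6 at 9 kPa.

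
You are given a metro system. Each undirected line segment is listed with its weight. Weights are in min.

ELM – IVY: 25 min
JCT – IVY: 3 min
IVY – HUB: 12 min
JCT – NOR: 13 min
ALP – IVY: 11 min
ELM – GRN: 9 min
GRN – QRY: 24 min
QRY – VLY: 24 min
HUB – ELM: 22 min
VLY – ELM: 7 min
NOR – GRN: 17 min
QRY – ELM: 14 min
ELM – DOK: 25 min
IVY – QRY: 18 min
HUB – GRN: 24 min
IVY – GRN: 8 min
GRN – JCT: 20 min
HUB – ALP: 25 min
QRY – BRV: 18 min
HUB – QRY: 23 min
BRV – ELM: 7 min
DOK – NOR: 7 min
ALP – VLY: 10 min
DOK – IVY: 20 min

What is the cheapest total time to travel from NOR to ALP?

27 min

Candidate routes:
NOR → GRN → ELM → VLY → ALP: 17+9+7+10 = 43
NOR → JCT → IVY → ALP: 13+3+11 = 27
NOR → GRN → IVY → ALP: 17+8+11 = 36
NOR → DOK → IVY → ALP: 7+20+11 = 38
The minimum is 27 min via NOR → JCT → IVY → ALP.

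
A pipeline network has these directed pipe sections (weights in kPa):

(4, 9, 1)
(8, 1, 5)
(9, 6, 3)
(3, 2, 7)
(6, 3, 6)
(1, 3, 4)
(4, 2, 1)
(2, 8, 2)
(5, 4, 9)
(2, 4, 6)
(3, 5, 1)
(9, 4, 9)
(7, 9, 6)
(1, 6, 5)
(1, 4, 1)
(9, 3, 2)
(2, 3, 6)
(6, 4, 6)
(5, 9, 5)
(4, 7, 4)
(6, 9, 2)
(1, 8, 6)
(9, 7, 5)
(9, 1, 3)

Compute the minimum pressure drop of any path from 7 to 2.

11 kPa

Running Dijkstra from 7:
7: 0
9: 6  (via 7)
3: 8  (via 9)
1: 9  (via 9)
5: 9  (via 3)
6: 9  (via 9)
4: 10  (via 1)
2: 11  (via 4)
Shortest route: 7 → 9 → 1 → 4 → 2 = 11 kPa.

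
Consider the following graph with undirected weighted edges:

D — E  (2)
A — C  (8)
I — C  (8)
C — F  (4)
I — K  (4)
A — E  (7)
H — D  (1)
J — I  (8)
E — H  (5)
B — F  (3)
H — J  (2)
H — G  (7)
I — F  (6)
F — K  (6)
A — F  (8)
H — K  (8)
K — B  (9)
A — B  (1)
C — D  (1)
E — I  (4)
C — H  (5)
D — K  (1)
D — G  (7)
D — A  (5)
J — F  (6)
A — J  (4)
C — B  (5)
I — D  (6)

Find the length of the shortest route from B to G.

13

Candidate routes:
B–A–D–G: 1+5+7 = 13
B–A–D–H–G: 1+5+1+7 = 14
The minimum is 13 via B–A–D–G.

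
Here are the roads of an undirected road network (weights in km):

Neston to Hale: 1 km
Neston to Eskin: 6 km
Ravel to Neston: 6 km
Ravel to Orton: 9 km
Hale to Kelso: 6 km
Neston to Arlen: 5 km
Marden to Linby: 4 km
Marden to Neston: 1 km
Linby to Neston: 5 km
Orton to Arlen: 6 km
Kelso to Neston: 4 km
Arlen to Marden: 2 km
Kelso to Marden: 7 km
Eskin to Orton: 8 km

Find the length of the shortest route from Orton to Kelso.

Enumerating some paths:
Orton–Arlen–Marden–Kelso: 6+2+7 = 15
Orton–Arlen–Neston–Kelso: 6+5+4 = 15
Orton–Arlen–Marden–Neston–Kelso: 6+2+1+4 = 13
Orton–Arlen–Marden–Neston–Hale–Kelso: 6+2+1+1+6 = 16
The minimum is 13 km via Orton–Arlen–Marden–Neston–Kelso.

13 km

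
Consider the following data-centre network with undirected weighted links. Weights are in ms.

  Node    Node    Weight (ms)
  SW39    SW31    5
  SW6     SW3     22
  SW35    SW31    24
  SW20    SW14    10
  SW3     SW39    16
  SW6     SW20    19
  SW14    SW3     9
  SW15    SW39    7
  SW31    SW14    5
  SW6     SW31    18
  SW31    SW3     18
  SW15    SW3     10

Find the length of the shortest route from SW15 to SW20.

27 ms

Settle nodes by increasing distance from SW15:
SW15: 0
SW39: 7  (via SW15)
SW3: 10  (via SW15)
SW31: 12  (via SW39)
SW14: 17  (via SW31)
SW20: 27  (via SW14)
Shortest route: SW15–SW39–SW31–SW14–SW20 = 27 ms.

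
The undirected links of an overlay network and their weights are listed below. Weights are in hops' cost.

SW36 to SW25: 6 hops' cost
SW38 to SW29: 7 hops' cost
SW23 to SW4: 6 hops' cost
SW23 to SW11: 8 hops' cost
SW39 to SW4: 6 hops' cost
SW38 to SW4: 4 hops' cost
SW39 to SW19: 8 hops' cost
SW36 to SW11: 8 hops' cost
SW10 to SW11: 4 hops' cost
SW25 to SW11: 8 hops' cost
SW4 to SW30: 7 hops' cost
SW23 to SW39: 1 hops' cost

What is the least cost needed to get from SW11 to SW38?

Candidate routes:
SW11 - SW23 - SW4 - SW38: 8+6+4 = 18
SW11 - SW23 - SW39 - SW4 - SW38: 8+1+6+4 = 19
The minimum is 18 hops' cost via SW11 - SW23 - SW4 - SW38.

18 hops' cost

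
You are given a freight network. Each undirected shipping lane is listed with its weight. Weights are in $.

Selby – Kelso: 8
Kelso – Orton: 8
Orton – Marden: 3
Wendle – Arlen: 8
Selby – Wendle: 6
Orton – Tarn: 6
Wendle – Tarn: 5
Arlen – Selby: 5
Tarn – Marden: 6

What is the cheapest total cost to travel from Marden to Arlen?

Running Dijkstra from Marden:
Marden: 0
Orton: 3  (via Marden)
Tarn: 6  (via Marden)
Kelso: 11  (via Orton)
Wendle: 11  (via Tarn)
Selby: 17  (via Wendle)
Arlen: 19  (via Wendle)
Shortest route: Marden–Tarn–Wendle–Arlen = $19.

$19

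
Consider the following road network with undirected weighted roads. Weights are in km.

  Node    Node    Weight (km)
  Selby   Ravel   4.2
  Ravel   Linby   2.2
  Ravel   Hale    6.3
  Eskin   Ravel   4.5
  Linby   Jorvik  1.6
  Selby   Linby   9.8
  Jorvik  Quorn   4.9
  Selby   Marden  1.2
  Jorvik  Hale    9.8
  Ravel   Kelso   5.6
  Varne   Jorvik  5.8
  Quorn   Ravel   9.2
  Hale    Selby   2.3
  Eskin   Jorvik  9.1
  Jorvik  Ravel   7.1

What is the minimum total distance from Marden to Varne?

15 km

Settle nodes by increasing distance from Marden:
Marden: 0
Selby: 1.2  (via Marden)
Hale: 3.5  (via Selby)
Ravel: 5.4  (via Selby)
Linby: 7.6  (via Ravel)
Jorvik: 9.2  (via Linby)
Eskin: 9.9  (via Ravel)
Kelso: 11  (via Ravel)
Quorn: 14.1  (via Jorvik)
Varne: 15  (via Jorvik)
Shortest route: Marden → Selby → Ravel → Linby → Jorvik → Varne = 15 km.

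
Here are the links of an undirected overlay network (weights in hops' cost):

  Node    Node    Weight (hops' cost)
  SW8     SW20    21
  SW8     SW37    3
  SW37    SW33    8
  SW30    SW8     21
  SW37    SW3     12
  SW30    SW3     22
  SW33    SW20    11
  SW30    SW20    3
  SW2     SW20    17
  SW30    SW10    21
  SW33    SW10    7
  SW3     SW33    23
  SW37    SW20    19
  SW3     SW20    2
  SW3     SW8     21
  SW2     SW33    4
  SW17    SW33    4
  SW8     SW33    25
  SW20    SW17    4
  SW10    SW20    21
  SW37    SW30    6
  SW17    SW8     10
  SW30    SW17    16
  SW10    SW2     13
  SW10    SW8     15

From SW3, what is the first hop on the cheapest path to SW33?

Enumerating some paths:
SW3 → SW20 → SW33: 2+11 = 13
SW3 → SW20 → SW17 → SW33: 2+4+4 = 10
SW3 → SW20 → SW30 → SW37 → SW33: 2+3+6+8 = 19
Cheapest is SW3 → SW20 → SW17 → SW33 at 10 hops' cost.
So from SW3 the first move is to SW20.

SW20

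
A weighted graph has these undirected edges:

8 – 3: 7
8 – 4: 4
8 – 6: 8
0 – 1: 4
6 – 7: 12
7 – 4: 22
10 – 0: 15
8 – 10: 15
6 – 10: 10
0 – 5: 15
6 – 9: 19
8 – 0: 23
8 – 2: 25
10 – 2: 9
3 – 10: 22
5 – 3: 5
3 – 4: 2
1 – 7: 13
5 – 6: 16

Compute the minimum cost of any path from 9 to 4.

Candidate routes:
9–6–8–3–4: 19+8+7+2 = 36
9–6–5–3–4: 19+16+5+2 = 42
9–6–8–4: 19+8+4 = 31
Cheapest is 9–6–8–4 at 31.

31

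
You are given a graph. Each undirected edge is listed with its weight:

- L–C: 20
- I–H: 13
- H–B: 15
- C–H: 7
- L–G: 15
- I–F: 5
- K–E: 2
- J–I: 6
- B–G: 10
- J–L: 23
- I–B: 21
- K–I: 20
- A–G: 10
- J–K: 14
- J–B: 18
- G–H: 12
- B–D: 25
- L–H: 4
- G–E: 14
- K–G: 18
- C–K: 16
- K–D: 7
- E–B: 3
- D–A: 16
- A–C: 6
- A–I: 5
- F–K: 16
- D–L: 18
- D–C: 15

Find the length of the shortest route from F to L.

22

Settle nodes by increasing distance from F:
F: 0
I: 5  (via F)
A: 10  (via I)
J: 11  (via I)
C: 16  (via A)
K: 16  (via F)
E: 18  (via K)
H: 18  (via I)
G: 20  (via A)
B: 21  (via E)
L: 22  (via H)
Shortest route: F–I–H–L = 22.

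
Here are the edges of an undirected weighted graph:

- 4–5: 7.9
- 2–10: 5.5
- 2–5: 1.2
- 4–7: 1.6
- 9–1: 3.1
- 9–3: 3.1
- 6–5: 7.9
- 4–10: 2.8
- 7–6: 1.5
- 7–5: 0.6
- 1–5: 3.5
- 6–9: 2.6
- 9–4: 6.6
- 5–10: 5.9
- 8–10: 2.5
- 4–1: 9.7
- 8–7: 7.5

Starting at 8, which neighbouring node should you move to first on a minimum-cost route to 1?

Candidate routes:
8–10–2–5–1: 2.5+5.5+1.2+3.5 = 12.7
8–10–5–1: 2.5+5.9+3.5 = 11.9
8–10–4–7–5–1: 2.5+2.8+1.6+0.6+3.5 = 11
8–7–5–1: 7.5+0.6+3.5 = 11.6
Cheapest is 8–10–4–7–5–1 at 11.
So from 8 the first move is to 10.

10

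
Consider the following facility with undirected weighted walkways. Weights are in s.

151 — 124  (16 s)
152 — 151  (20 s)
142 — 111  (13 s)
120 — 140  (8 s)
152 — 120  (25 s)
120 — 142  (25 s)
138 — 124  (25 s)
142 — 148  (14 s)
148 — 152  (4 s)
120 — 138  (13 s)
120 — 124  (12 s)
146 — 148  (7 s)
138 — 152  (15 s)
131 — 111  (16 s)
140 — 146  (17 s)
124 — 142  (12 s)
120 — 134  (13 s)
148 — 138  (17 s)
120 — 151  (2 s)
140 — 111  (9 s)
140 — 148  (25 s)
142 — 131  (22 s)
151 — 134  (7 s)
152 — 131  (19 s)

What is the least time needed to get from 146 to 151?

Settle nodes by increasing distance from 146:
146: 0
148: 7  (via 146)
152: 11  (via 148)
140: 17  (via 146)
142: 21  (via 148)
138: 24  (via 148)
120: 25  (via 140)
111: 26  (via 140)
151: 27  (via 120)
Shortest route: 146–140–120–151 = 27 s.

27 s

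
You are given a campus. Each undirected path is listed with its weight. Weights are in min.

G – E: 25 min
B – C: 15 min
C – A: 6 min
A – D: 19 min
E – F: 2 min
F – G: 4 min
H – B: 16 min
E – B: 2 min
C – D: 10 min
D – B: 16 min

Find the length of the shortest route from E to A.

23 min

Settle nodes by increasing distance from E:
E: 0
B: 2  (via E)
F: 2  (via E)
G: 6  (via F)
C: 17  (via B)
D: 18  (via B)
H: 18  (via B)
A: 23  (via C)
Shortest route: E–B–C–A = 23 min.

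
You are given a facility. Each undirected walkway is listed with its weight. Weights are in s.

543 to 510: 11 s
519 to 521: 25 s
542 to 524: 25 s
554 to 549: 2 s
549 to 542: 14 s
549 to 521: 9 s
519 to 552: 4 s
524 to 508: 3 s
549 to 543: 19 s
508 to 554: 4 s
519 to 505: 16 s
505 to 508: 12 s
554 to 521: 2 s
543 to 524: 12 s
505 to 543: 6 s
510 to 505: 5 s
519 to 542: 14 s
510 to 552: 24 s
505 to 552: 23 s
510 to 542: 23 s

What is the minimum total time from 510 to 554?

Settle nodes by increasing distance from 510:
510: 0
505: 5  (via 510)
543: 11  (via 510)
508: 17  (via 505)
524: 20  (via 508)
519: 21  (via 505)
554: 21  (via 508)
Shortest route: 510–505–508–554 = 21 s.

21 s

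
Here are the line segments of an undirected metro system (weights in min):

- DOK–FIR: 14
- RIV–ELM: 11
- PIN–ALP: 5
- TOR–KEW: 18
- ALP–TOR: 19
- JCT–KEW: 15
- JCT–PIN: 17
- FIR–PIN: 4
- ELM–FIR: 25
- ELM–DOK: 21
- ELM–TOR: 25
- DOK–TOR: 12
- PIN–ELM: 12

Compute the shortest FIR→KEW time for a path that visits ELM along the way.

Shortest FIR→ELM: FIR–PIN–ELM = 16
Shortest ELM→KEW: ELM–TOR–KEW = 43
Total via ELM: 16 + 43 = 59 min.

59 min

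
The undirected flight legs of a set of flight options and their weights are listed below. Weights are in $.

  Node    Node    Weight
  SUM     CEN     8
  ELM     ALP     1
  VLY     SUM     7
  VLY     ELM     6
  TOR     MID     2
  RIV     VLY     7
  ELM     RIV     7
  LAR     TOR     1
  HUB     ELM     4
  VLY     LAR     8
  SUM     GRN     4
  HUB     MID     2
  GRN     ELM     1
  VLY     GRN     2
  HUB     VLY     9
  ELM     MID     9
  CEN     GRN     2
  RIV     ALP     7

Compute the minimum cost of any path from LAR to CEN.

$12

Compare a few routes:
LAR - TOR - MID - HUB - VLY - GRN - CEN: 1+2+2+9+2+2 = 18
LAR - VLY - ELM - GRN - CEN: 8+6+1+2 = 17
LAR - VLY - GRN - CEN: 8+2+2 = 12
LAR - TOR - MID - ELM - GRN - CEN: 1+2+9+1+2 = 15
Cheapest is LAR - VLY - GRN - CEN at $12.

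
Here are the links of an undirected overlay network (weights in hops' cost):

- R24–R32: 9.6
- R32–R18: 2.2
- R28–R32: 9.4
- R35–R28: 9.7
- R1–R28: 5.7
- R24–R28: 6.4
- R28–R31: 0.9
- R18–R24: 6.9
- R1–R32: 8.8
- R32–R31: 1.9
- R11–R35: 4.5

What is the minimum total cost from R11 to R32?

17 hops' cost

Settle nodes by increasing distance from R11:
R11: 0
R35: 4.5  (via R11)
R28: 14.2  (via R35)
R31: 15.1  (via R28)
R32: 17  (via R31)
Shortest route: R11–R35–R28–R31–R32 = 17 hops' cost.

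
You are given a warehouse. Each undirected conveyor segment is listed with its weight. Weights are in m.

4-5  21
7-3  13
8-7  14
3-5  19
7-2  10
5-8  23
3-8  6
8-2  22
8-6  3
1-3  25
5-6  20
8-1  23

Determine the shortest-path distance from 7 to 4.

Candidate routes:
7 - 8 - 3 - 5 - 4: 14+6+19+21 = 60
7 - 8 - 6 - 5 - 4: 14+3+20+21 = 58
7 - 3 - 5 - 4: 13+19+21 = 53
7 - 8 - 5 - 4: 14+23+21 = 58
The minimum is 53 m via 7 - 3 - 5 - 4.

53 m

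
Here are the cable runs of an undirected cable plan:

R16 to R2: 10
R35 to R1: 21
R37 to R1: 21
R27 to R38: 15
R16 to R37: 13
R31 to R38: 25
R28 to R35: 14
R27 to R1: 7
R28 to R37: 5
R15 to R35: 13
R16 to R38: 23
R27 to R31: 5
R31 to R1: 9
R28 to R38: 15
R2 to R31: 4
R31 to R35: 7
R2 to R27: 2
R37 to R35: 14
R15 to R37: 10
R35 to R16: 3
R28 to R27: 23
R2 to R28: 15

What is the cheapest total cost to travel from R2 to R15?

Settle nodes by increasing distance from R2:
R2: 0
R27: 2  (via R2)
R31: 4  (via R2)
R1: 9  (via R27)
R16: 10  (via R2)
R35: 11  (via R31)
R28: 15  (via R2)
R38: 17  (via R27)
R37: 20  (via R28)
R15: 24  (via R35)
Shortest route: R2 → R31 → R35 → R15 = 24.

24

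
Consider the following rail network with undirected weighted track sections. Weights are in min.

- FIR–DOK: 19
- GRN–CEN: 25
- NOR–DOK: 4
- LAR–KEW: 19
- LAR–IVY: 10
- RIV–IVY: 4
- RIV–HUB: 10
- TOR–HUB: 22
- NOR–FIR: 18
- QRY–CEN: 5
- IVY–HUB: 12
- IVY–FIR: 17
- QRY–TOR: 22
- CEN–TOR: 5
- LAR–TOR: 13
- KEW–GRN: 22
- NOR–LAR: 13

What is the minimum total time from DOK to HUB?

39 min

Compare a few routes:
DOK - NOR - LAR - IVY - RIV - HUB: 4+13+10+4+10 = 41
DOK - NOR - LAR - IVY - HUB: 4+13+10+12 = 39
DOK - FIR - IVY - HUB: 19+17+12 = 48
Cheapest is DOK - NOR - LAR - IVY - HUB at 39 min.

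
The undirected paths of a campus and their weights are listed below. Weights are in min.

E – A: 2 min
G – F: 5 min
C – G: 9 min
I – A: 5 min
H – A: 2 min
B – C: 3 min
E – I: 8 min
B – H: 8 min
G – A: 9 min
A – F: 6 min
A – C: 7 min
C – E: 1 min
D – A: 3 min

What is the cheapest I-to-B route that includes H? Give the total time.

Shortest I→H: I → A → H = 7
Shortest H→B: H → B = 8
Total via H: 7 + 8 = 15 min.

15 min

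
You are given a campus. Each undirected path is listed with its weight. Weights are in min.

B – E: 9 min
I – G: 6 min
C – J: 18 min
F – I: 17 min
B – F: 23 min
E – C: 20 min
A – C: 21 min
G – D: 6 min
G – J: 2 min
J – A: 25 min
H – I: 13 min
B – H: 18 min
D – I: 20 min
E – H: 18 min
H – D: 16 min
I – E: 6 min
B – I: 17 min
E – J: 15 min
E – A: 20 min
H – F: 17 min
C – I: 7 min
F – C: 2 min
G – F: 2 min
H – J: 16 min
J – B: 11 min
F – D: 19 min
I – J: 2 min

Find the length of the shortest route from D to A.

31 min

Settle nodes by increasing distance from D:
D: 0
G: 6  (via D)
F: 8  (via G)
J: 8  (via G)
C: 10  (via F)
I: 10  (via J)
E: 16  (via I)
H: 16  (via D)
B: 19  (via J)
A: 31  (via C)
Shortest route: D–G–F–C–A = 31 min.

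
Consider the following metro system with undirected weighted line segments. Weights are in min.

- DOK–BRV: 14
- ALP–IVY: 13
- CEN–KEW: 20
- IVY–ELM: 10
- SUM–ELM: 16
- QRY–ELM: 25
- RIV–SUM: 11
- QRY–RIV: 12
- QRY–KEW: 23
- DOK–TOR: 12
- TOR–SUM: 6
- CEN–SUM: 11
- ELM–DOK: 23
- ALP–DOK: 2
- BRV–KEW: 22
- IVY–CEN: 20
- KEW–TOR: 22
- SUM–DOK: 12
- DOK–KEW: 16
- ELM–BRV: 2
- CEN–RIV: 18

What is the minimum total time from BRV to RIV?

Running Dijkstra from BRV:
BRV: 0
ELM: 2  (via BRV)
IVY: 12  (via ELM)
DOK: 14  (via BRV)
ALP: 16  (via DOK)
SUM: 18  (via ELM)
KEW: 22  (via BRV)
TOR: 24  (via SUM)
QRY: 27  (via ELM)
CEN: 29  (via SUM)
RIV: 29  (via SUM)
Shortest route: BRV → ELM → SUM → RIV = 29 min.

29 min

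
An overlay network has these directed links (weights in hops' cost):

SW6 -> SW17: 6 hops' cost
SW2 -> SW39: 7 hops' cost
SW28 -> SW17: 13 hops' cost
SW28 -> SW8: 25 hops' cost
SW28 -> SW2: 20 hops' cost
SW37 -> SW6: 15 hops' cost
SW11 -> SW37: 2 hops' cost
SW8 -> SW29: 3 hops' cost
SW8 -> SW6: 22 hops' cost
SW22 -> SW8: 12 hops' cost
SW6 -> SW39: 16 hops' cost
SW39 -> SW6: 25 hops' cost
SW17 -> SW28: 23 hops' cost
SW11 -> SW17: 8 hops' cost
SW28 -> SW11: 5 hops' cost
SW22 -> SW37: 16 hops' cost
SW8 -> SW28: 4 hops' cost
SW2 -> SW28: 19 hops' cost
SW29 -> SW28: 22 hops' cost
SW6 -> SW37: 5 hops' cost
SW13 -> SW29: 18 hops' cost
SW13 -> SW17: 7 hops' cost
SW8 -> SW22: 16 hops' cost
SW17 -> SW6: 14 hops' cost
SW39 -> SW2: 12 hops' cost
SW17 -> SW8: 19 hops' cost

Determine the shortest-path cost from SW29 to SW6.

Candidate routes:
SW29 - SW28 - SW11 - SW37 - SW6: 22+5+2+15 = 44
SW29 - SW28 - SW17 - SW6: 22+13+14 = 49
SW29 - SW28 - SW11 - SW17 - SW6: 22+5+8+14 = 49
The minimum is 44 hops' cost via SW29 - SW28 - SW11 - SW37 - SW6.

44 hops' cost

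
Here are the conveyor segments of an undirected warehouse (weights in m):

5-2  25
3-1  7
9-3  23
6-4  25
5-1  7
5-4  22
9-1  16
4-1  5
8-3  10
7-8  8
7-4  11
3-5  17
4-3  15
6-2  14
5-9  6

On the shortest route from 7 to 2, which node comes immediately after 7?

4

Compare a few routes:
7 → 4 → 5 → 2: 11+22+25 = 58
7 → 4 → 1 → 5 → 2: 11+5+7+25 = 48
7 → 4 → 6 → 2: 11+25+14 = 50
7 → 8 → 3 → 1 → 5 → 2: 8+10+7+7+25 = 57
Cheapest is 7 → 4 → 1 → 5 → 2 at 48 m.
So from 7 the first move is to 4.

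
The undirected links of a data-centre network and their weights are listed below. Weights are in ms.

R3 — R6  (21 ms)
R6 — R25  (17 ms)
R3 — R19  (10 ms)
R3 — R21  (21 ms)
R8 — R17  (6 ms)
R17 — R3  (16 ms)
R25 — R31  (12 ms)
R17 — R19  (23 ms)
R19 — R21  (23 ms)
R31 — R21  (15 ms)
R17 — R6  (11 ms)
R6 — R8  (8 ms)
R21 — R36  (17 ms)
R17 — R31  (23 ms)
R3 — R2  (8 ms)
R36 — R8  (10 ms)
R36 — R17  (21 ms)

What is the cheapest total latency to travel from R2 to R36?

40 ms

Compare a few routes:
R2 → R3 → R17 → R8 → R36: 8+16+6+10 = 40
R2 → R3 → R17 → R36: 8+16+21 = 45
Cheapest is R2 → R3 → R17 → R8 → R36 at 40 ms.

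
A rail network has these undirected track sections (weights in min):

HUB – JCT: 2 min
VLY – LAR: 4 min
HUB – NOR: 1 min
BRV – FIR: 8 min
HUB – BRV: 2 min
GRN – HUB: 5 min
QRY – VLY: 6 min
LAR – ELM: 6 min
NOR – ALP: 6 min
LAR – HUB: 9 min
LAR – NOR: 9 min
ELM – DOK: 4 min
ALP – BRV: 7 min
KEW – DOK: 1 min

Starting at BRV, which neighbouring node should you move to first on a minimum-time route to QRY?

Candidate routes:
BRV → ALP → NOR → HUB → LAR → VLY → QRY: 7+6+1+9+4+6 = 33
BRV → HUB → NOR → LAR → VLY → QRY: 2+1+9+4+6 = 22
BRV → HUB → LAR → VLY → QRY: 2+9+4+6 = 21
BRV → ALP → NOR → LAR → VLY → QRY: 7+6+9+4+6 = 32
The minimum is 21 min via BRV → HUB → LAR → VLY → QRY.
So from BRV the first move is to HUB.

HUB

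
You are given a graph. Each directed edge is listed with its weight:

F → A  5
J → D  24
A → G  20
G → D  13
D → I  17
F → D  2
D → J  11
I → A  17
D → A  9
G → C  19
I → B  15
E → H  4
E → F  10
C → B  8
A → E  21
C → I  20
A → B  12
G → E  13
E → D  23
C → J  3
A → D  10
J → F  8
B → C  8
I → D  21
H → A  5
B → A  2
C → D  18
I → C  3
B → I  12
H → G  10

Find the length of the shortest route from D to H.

Settle nodes by increasing distance from D:
D: 0
A: 9  (via D)
J: 11  (via D)
I: 17  (via D)
F: 19  (via J)
C: 20  (via I)
B: 21  (via A)
G: 29  (via A)
E: 30  (via A)
H: 34  (via E)
Shortest route: D–A–E–H = 34.

34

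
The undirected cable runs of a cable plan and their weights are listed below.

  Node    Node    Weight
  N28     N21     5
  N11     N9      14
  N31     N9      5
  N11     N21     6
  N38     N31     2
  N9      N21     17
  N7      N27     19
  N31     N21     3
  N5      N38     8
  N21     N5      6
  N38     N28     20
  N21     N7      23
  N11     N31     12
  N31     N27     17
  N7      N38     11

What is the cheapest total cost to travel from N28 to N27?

Running Dijkstra from N28:
N28: 0
N21: 5  (via N28)
N31: 8  (via N21)
N38: 10  (via N31)
N11: 11  (via N21)
N5: 11  (via N21)
N9: 13  (via N31)
N7: 21  (via N38)
N27: 25  (via N31)
Shortest route: N28–N21–N31–N27 = 25.

25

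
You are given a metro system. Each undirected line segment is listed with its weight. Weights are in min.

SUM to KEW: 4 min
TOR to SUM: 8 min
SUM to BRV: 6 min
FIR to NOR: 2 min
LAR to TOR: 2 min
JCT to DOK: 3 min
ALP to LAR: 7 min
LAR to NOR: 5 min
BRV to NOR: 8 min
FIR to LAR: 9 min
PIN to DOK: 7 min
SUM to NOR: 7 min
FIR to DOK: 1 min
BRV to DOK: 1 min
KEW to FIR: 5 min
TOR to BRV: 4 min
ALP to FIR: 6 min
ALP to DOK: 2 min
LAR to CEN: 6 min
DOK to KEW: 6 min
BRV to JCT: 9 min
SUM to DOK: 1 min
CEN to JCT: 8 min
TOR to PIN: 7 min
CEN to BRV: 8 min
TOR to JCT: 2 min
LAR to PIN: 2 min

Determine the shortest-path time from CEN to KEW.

Running Dijkstra from CEN:
CEN: 0
LAR: 6  (via CEN)
PIN: 8  (via LAR)
BRV: 8  (via CEN)
JCT: 8  (via CEN)
TOR: 8  (via LAR)
DOK: 9  (via BRV)
FIR: 10  (via DOK)
SUM: 10  (via DOK)
ALP: 11  (via DOK)
NOR: 11  (via LAR)
KEW: 14  (via SUM)
Shortest route: CEN → BRV → DOK → SUM → KEW = 14 min.

14 min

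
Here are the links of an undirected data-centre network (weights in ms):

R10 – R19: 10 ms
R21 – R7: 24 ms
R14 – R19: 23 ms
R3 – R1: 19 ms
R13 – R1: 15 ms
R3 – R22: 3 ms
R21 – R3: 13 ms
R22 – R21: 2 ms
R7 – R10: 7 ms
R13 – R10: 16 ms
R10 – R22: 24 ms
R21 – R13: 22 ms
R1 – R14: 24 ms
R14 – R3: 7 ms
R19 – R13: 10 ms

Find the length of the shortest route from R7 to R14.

36 ms

Compare a few routes:
R7 → R10 → R22 → R3 → R14: 7+24+3+7 = 41
R7 → R21 → R3 → R14: 24+13+7 = 44
R7 → R10 → R19 → R14: 7+10+23 = 40
R7 → R21 → R22 → R3 → R14: 24+2+3+7 = 36
The minimum is 36 ms via R7 → R21 → R22 → R3 → R14.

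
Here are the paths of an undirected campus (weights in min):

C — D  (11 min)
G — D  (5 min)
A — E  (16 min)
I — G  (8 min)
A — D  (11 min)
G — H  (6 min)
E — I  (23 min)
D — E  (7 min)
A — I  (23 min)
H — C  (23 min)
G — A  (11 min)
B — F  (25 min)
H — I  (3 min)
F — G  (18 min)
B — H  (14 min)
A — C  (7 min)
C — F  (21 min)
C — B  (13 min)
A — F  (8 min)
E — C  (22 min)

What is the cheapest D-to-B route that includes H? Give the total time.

25 min

Shortest D→H: D → G → H = 11
Best H to B: H → B costing 14
Total via H: 11 + 14 = 25 min.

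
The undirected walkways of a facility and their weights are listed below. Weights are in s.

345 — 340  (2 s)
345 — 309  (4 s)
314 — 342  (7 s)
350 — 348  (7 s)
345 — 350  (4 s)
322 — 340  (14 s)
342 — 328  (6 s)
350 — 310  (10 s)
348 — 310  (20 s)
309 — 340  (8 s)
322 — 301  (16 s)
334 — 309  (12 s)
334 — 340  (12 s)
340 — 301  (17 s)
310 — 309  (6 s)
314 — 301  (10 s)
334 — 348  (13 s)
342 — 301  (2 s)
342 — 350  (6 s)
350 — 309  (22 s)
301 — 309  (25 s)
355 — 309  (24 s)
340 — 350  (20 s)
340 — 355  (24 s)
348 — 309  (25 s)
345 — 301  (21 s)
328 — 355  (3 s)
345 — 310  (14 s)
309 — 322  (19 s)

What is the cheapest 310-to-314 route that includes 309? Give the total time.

27 s

Best 310 to 309: 310 → 309 costing 6
Best 309 to 314: 309 → 345 → 350 → 342 → 314 costing 21
Total via 309: 6 + 21 = 27 s.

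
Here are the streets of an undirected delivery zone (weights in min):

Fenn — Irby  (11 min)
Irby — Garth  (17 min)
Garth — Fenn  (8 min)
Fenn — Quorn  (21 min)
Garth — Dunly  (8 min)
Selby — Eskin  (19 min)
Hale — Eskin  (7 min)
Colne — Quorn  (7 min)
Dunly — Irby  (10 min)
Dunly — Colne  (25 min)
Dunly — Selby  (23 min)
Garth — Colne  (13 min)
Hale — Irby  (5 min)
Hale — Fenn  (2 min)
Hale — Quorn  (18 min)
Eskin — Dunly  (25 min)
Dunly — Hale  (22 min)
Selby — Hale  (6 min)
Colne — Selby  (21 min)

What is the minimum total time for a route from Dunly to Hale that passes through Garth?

Shortest Dunly→Garth: Dunly → Garth = 8
Best Garth to Hale: Garth → Fenn → Hale costing 10
Total via Garth: 8 + 10 = 18 min.

18 min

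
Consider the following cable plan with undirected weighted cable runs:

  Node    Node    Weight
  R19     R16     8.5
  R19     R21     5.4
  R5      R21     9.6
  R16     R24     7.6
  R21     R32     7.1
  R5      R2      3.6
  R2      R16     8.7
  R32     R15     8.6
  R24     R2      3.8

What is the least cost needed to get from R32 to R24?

24.1

Compare a few routes:
R32–R21–R5–R2–R24: 7.1+9.6+3.6+3.8 = 24.1
R32–R21–R5–R2–R16–R24: 7.1+9.6+3.6+8.7+7.6 = 36.6
R32–R21–R19–R16–R2–R24: 7.1+5.4+8.5+8.7+3.8 = 33.5
R32–R21–R19–R16–R24: 7.1+5.4+8.5+7.6 = 28.6
Cheapest is R32–R21–R5–R2–R24 at 24.1.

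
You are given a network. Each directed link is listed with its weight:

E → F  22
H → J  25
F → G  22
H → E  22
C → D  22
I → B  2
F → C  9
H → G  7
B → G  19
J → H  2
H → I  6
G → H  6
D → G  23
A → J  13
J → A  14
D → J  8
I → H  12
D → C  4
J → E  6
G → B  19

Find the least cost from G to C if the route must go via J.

68

Shortest G→J: G → H → J = 31
Shortest J→C: J → E → F → C = 37
Total via J: 31 + 37 = 68.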